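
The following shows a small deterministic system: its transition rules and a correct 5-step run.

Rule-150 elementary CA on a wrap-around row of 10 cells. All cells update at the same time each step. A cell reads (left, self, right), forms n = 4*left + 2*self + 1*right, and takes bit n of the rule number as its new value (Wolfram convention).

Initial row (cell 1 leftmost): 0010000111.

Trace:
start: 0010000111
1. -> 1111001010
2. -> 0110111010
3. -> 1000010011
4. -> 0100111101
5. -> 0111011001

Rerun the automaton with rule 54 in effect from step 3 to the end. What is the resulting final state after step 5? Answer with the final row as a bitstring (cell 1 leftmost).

1000011100

(re-executing steps 3..5 under rule 54; state before step 3: 0110111010)
3. -> 1001000111
4. -> 0111101000
5. -> 1000011100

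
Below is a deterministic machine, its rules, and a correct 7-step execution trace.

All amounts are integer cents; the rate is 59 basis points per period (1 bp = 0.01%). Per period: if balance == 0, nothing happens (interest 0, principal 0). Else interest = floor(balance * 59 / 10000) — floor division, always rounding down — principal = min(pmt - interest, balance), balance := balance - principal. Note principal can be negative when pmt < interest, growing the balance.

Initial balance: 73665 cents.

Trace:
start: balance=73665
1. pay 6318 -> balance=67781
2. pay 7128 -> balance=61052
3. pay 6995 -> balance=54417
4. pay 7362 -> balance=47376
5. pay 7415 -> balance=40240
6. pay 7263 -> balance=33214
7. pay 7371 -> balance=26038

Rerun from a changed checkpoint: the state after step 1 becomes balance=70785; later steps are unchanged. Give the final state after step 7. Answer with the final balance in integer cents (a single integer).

state after step 1 := balance=70785
2. pay 7128 -> balance=64074
3. pay 6995 -> balance=57457
4. pay 7362 -> balance=50433
5. pay 7415 -> balance=43315
6. pay 7263 -> balance=36307
7. pay 7371 -> balance=29150

29150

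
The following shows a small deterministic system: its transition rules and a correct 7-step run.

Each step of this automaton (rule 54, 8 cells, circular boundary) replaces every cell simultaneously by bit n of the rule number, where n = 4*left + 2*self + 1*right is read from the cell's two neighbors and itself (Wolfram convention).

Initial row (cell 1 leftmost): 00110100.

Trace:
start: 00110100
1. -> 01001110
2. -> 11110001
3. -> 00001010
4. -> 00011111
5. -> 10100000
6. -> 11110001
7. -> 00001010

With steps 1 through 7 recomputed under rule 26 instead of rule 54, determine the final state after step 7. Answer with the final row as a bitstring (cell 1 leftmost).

00000000

(re-executing steps 1..7 under rule 26; state before step 1: 00110100)
1. -> 01100010
2. -> 11010101
3. -> 00000001
4. -> 10000010
5. -> 01000100
6. -> 10101010
7. -> 00000000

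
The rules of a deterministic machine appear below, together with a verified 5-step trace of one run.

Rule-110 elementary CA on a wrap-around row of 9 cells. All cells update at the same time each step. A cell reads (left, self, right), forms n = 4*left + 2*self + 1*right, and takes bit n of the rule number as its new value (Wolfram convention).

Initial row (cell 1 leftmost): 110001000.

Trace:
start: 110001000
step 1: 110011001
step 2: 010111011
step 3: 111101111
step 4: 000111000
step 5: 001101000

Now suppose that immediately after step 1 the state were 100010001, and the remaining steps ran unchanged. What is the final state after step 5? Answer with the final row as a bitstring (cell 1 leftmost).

state after step 1 := 100010001
step 2: 100110011
step 3: 101110110
step 4: 111011111
step 5: 001110000

001110000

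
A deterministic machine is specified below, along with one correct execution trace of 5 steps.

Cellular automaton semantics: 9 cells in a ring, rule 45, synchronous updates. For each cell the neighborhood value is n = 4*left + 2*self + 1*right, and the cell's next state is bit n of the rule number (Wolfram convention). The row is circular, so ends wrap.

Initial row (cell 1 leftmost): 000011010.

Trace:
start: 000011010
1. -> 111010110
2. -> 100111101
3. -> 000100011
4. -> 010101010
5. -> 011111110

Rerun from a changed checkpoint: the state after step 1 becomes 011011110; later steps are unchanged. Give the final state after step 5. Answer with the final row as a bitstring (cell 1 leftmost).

state after step 1 := 011011110
2. -> 010110000
3. -> 011100111
4. -> 110000100
5. -> 100110100

100110100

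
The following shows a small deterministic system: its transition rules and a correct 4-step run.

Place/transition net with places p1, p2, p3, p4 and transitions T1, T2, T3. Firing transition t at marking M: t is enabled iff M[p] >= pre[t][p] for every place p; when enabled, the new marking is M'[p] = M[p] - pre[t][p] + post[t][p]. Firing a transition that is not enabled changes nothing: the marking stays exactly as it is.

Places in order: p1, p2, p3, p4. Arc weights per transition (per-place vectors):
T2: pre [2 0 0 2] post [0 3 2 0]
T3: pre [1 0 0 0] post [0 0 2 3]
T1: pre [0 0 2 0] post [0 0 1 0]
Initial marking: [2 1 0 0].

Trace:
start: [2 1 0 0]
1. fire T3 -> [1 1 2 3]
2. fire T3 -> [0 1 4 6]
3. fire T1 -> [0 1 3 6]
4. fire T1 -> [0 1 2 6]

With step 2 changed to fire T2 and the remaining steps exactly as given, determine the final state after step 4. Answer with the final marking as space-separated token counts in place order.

(re-executing from step 2 with the substitution; state before step 2: [1 1 2 3])
2. fire T2 -> [1 1 2 3]
3. fire T1 -> [1 1 1 3]
4. fire T1 -> [1 1 1 3]

1 1 1 3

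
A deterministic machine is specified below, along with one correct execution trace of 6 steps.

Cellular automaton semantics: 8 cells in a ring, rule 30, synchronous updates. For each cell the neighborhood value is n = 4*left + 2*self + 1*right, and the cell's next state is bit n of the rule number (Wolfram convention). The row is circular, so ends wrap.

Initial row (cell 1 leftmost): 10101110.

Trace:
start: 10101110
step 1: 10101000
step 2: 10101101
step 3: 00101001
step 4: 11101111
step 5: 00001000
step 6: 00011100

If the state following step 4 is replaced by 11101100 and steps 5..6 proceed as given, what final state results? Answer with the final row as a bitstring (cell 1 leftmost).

01011010

state after step 4 := 11101100
step 5: 10001011
step 6: 01011010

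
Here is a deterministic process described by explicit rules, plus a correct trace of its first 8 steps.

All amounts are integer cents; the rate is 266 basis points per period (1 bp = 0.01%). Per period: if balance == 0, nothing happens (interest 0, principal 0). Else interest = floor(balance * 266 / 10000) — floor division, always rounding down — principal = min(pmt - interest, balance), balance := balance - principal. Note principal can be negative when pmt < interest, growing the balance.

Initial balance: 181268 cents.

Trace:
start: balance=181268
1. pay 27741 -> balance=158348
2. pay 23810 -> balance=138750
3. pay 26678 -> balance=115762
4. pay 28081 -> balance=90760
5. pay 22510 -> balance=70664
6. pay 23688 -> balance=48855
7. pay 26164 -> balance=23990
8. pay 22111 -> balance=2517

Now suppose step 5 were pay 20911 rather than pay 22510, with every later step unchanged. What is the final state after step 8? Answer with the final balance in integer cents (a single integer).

(re-executing from step 5 with the substitution; state before step 5: balance=90760)
5. pay 20911 -> balance=72263
6. pay 23688 -> balance=50497
7. pay 26164 -> balance=25676
8. pay 22111 -> balance=4247

4247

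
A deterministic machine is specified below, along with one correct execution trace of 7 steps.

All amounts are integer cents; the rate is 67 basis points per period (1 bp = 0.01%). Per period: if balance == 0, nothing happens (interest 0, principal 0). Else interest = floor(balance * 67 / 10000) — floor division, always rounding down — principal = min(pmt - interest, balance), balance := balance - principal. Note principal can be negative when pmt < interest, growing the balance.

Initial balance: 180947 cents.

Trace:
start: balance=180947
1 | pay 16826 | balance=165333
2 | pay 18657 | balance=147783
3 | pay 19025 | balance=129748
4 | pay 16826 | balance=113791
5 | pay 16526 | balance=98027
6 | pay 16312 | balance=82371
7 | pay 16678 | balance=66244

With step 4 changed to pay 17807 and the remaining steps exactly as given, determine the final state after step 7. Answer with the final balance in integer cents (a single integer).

65244

(re-executing from step 4 with the substitution; state before step 4: balance=129748)
4 | pay 17807 | balance=112810
5 | pay 16526 | balance=97039
6 | pay 16312 | balance=81377
7 | pay 16678 | balance=65244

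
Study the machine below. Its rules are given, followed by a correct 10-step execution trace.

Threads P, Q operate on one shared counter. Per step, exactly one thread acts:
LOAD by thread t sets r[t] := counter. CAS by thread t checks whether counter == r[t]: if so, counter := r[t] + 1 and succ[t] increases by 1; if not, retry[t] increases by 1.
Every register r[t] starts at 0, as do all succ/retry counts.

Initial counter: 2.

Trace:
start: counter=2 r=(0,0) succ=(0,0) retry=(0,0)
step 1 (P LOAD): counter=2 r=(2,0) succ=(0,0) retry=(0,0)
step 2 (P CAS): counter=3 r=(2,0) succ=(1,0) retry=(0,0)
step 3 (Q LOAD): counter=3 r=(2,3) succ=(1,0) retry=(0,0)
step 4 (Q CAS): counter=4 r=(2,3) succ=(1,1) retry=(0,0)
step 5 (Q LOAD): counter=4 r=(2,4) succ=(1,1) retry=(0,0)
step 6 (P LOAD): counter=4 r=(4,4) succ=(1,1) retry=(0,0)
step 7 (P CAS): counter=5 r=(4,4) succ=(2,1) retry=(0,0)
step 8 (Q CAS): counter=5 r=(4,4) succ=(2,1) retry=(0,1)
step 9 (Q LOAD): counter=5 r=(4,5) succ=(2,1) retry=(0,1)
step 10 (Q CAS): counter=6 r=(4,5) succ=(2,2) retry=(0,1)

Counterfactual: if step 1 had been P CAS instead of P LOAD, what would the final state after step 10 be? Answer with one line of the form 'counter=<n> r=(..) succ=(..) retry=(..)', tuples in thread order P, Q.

counter=5 r=(3,4) succ=(1,2) retry=(2,1)

(re-executing from step 1 with the substitution; state before step 1: counter=2 r=(0,0) succ=(0,0) retry=(0,0))
step 1 (P CAS): counter=2 r=(0,0) succ=(0,0) retry=(1,0)
step 2 (P CAS): counter=2 r=(0,0) succ=(0,0) retry=(2,0)
step 3 (Q LOAD): counter=2 r=(0,2) succ=(0,0) retry=(2,0)
step 4 (Q CAS): counter=3 r=(0,2) succ=(0,1) retry=(2,0)
step 5 (Q LOAD): counter=3 r=(0,3) succ=(0,1) retry=(2,0)
step 6 (P LOAD): counter=3 r=(3,3) succ=(0,1) retry=(2,0)
step 7 (P CAS): counter=4 r=(3,3) succ=(1,1) retry=(2,0)
step 8 (Q CAS): counter=4 r=(3,3) succ=(1,1) retry=(2,1)
step 9 (Q LOAD): counter=4 r=(3,4) succ=(1,1) retry=(2,1)
step 10 (Q CAS): counter=5 r=(3,4) succ=(1,2) retry=(2,1)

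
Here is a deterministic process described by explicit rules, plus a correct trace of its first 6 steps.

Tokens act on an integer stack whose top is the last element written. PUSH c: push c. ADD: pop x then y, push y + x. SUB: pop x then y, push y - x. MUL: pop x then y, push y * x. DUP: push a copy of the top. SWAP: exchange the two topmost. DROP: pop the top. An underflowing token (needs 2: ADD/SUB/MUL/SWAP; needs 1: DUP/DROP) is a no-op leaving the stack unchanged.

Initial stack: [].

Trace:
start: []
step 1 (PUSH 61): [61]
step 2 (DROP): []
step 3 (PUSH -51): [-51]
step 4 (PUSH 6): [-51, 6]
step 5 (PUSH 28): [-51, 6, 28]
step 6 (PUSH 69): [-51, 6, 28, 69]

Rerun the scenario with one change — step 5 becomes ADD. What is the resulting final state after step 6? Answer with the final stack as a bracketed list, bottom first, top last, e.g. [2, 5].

[-45, 69]

(re-executing from step 5 with the substitution; state before step 5: [-51, 6])
step 5 (ADD): [-45]
step 6 (PUSH 69): [-45, 69]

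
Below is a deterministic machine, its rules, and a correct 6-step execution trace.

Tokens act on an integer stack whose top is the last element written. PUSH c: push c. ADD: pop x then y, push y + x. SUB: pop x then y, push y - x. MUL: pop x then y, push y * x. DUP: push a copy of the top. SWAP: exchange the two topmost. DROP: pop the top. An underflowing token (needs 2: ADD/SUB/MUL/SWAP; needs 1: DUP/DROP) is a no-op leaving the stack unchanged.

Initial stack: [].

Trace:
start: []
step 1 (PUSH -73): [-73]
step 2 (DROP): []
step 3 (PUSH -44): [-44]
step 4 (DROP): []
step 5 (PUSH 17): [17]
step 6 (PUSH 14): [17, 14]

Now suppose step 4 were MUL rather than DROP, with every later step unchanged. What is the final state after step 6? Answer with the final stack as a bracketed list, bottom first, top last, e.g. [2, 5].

(re-executing from step 4 with the substitution; state before step 4: [-44])
step 4 (MUL): [-44]
step 5 (PUSH 17): [-44, 17]
step 6 (PUSH 14): [-44, 17, 14]

[-44, 17, 14]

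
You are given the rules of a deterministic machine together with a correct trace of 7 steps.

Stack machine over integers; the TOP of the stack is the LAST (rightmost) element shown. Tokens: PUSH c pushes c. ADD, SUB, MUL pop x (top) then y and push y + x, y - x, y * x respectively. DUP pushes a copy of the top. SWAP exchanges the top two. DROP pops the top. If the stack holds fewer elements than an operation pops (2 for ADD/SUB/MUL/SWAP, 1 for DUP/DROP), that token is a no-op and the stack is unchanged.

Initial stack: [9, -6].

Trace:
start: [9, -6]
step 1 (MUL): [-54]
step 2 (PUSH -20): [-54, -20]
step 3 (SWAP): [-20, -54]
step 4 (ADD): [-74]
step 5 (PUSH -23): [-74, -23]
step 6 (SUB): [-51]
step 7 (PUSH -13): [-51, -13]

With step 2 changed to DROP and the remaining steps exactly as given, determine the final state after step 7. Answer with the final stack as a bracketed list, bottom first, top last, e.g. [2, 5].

[-23, -13]

(re-executing from step 2 with the substitution; state before step 2: [-54])
step 2 (DROP): []
step 3 (SWAP): []
step 4 (ADD): []
step 5 (PUSH -23): [-23]
step 6 (SUB): [-23]
step 7 (PUSH -13): [-23, -13]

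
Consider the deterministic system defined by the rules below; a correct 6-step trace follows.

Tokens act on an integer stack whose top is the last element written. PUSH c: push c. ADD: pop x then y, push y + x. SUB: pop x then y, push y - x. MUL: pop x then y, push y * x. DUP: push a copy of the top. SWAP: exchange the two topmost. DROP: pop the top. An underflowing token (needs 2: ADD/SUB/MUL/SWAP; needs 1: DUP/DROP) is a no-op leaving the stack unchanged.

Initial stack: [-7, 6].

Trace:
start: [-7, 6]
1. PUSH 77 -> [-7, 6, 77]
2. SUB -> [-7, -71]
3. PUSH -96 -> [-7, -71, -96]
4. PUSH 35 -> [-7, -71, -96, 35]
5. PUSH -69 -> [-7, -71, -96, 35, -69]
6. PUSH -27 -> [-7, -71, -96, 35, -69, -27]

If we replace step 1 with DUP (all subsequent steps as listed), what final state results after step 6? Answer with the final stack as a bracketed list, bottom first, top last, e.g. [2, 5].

(re-executing from step 1 with the substitution; state before step 1: [-7, 6])
1. DUP -> [-7, 6, 6]
2. SUB -> [-7, 0]
3. PUSH -96 -> [-7, 0, -96]
4. PUSH 35 -> [-7, 0, -96, 35]
5. PUSH -69 -> [-7, 0, -96, 35, -69]
6. PUSH -27 -> [-7, 0, -96, 35, -69, -27]

[-7, 0, -96, 35, -69, -27]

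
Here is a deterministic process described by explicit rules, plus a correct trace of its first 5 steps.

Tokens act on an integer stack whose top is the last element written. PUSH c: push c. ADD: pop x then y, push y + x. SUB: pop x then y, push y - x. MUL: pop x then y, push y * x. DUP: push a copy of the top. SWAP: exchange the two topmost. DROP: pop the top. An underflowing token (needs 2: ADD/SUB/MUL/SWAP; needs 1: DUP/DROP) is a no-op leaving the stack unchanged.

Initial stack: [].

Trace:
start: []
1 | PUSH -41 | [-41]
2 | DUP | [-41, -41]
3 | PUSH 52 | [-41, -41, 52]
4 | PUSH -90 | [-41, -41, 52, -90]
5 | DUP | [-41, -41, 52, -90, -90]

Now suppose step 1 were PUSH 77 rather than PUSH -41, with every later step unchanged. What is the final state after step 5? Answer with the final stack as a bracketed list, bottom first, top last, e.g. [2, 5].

[77, 77, 52, -90, -90]

(re-executing from step 1 with the substitution; state before step 1: [])
1 | PUSH 77 | [77]
2 | DUP | [77, 77]
3 | PUSH 52 | [77, 77, 52]
4 | PUSH -90 | [77, 77, 52, -90]
5 | DUP | [77, 77, 52, -90, -90]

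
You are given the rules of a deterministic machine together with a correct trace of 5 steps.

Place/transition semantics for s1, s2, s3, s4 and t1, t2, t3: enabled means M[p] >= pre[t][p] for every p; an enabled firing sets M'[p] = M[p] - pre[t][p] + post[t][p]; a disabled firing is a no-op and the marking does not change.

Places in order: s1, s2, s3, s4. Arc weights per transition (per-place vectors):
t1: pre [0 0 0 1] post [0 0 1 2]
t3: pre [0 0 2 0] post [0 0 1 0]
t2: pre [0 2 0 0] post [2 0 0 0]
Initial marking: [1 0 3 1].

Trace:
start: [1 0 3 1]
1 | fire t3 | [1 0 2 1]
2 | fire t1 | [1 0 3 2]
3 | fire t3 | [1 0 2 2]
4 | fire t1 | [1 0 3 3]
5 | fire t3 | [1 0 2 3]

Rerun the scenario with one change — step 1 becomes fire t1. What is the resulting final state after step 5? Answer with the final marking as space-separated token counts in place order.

(re-executing from step 1 with the substitution; state before step 1: [1 0 3 1])
1 | fire t1 | [1 0 4 2]
2 | fire t1 | [1 0 5 3]
3 | fire t3 | [1 0 4 3]
4 | fire t1 | [1 0 5 4]
5 | fire t3 | [1 0 4 4]

1 0 4 4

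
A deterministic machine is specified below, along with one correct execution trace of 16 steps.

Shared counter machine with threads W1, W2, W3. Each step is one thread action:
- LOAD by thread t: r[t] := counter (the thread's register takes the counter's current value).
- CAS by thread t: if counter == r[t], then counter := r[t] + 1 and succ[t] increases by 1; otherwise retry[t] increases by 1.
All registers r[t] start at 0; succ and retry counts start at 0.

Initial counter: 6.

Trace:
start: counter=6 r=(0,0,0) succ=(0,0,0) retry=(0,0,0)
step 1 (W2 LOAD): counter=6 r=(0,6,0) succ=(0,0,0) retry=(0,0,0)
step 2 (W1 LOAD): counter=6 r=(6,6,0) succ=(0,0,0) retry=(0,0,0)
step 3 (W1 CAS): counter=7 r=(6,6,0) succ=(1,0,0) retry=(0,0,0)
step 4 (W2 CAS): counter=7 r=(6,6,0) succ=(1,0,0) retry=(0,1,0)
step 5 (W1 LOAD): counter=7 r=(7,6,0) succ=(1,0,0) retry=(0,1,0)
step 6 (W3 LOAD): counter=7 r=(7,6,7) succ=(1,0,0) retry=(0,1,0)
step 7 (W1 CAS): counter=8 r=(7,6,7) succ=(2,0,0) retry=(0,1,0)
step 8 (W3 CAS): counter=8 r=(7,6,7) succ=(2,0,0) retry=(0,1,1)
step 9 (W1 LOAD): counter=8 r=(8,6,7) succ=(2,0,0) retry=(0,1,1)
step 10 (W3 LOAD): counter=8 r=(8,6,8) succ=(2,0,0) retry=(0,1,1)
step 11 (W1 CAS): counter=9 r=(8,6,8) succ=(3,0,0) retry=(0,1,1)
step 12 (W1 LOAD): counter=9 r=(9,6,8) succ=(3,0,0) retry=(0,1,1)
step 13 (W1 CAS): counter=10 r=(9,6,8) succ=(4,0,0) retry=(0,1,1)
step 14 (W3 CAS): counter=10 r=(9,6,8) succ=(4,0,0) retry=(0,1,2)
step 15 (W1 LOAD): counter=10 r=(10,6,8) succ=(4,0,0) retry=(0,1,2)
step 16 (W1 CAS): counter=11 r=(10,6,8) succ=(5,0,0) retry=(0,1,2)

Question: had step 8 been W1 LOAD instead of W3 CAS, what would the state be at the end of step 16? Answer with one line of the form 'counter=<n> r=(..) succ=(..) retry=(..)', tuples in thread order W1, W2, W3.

(re-executing from step 8 with the substitution; state before step 8: counter=8 r=(7,6,7) succ=(2,0,0) retry=(0,1,0))
step 8 (W1 LOAD): counter=8 r=(8,6,7) succ=(2,0,0) retry=(0,1,0)
step 9 (W1 LOAD): counter=8 r=(8,6,7) succ=(2,0,0) retry=(0,1,0)
step 10 (W3 LOAD): counter=8 r=(8,6,8) succ=(2,0,0) retry=(0,1,0)
step 11 (W1 CAS): counter=9 r=(8,6,8) succ=(3,0,0) retry=(0,1,0)
step 12 (W1 LOAD): counter=9 r=(9,6,8) succ=(3,0,0) retry=(0,1,0)
step 13 (W1 CAS): counter=10 r=(9,6,8) succ=(4,0,0) retry=(0,1,0)
step 14 (W3 CAS): counter=10 r=(9,6,8) succ=(4,0,0) retry=(0,1,1)
step 15 (W1 LOAD): counter=10 r=(10,6,8) succ=(4,0,0) retry=(0,1,1)
step 16 (W1 CAS): counter=11 r=(10,6,8) succ=(5,0,0) retry=(0,1,1)

counter=11 r=(10,6,8) succ=(5,0,0) retry=(0,1,1)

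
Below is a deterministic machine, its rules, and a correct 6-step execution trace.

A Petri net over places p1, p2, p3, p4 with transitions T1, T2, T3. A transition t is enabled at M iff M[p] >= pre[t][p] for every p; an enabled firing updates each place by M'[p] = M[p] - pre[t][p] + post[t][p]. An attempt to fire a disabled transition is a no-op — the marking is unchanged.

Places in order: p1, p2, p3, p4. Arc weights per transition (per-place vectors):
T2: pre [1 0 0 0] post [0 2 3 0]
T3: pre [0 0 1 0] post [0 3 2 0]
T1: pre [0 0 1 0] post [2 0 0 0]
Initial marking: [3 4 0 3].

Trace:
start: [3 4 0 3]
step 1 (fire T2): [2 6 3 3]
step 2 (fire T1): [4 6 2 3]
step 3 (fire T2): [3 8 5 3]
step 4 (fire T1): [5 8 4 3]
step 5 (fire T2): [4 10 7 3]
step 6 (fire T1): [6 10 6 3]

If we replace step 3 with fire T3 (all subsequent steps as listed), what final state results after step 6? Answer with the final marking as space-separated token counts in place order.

7 11 4 3

(re-executing from step 3 with the substitution; state before step 3: [4 6 2 3])
step 3 (fire T3): [4 9 3 3]
step 4 (fire T1): [6 9 2 3]
step 5 (fire T2): [5 11 5 3]
step 6 (fire T1): [7 11 4 3]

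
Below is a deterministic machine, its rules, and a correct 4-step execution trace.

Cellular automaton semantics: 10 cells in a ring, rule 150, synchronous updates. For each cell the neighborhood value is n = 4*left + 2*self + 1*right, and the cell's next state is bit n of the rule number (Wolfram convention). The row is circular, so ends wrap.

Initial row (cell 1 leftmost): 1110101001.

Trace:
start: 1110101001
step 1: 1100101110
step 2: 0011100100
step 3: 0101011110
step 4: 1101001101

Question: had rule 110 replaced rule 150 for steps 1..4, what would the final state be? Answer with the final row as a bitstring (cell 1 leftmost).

0010111011

(re-executing steps 1..4 under rule 110; state before step 1: 1110101001)
step 1: 0011111011
step 2: 0110001111
step 3: 1110011001
step 4: 0010111011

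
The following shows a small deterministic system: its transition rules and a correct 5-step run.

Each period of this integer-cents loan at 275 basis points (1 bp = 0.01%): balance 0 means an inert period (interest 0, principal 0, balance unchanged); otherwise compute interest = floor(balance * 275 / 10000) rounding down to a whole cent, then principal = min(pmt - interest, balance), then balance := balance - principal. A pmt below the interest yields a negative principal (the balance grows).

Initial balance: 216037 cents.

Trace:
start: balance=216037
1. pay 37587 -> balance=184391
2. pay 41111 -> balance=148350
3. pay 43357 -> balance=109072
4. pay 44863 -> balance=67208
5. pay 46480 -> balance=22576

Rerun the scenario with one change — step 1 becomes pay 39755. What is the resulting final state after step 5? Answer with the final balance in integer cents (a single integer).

20160

(re-executing from step 1 with the substitution; state before step 1: balance=216037)
1. pay 39755 -> balance=182223
2. pay 41111 -> balance=146123
3. pay 43357 -> balance=106784
4. pay 44863 -> balance=64857
5. pay 46480 -> balance=20160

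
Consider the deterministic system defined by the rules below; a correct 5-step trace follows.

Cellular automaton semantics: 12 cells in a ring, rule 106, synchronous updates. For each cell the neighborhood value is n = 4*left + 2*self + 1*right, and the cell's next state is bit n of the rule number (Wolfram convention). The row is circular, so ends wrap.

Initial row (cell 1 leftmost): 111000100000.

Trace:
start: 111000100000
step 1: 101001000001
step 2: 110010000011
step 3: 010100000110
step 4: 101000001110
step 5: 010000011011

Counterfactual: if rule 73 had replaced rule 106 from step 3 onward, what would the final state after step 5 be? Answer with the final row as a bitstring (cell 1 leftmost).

(re-executing steps 3..5 under rule 73; state before step 3: 110010000011)
step 3: 010000111010
step 4: 000110101000
step 5: 110110000011

110110000011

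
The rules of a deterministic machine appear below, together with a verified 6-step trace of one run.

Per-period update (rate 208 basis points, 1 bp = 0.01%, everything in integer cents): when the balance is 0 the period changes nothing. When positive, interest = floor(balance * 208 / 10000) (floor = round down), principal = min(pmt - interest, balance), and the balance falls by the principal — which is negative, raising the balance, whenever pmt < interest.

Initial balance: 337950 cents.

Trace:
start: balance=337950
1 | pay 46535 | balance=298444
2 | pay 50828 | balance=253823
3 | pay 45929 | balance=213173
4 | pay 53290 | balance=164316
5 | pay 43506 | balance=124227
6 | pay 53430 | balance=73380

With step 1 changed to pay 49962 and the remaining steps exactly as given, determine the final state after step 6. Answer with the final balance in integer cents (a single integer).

69582

(re-executing from step 1 with the substitution; state before step 1: balance=337950)
1 | pay 49962 | balance=295017
2 | pay 50828 | balance=250325
3 | pay 45929 | balance=209602
4 | pay 53290 | balance=160671
5 | pay 43506 | balance=120506
6 | pay 53430 | balance=69582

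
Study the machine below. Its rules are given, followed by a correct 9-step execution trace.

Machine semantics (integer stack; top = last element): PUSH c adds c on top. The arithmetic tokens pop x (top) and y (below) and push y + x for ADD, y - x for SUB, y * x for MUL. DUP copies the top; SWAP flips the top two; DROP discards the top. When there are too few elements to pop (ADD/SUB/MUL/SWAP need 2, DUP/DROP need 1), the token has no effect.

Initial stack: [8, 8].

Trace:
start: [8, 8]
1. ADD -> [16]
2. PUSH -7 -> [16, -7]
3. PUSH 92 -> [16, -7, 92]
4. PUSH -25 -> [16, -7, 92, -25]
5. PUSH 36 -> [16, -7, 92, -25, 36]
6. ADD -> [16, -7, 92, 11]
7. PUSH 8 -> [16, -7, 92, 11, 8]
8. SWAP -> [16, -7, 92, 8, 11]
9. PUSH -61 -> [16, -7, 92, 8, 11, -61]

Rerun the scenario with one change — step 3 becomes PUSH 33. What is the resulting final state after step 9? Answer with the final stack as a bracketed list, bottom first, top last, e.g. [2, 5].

[16, -7, 33, 8, 11, -61]

(re-executing from step 3 with the substitution; state before step 3: [16, -7])
3. PUSH 33 -> [16, -7, 33]
4. PUSH -25 -> [16, -7, 33, -25]
5. PUSH 36 -> [16, -7, 33, -25, 36]
6. ADD -> [16, -7, 33, 11]
7. PUSH 8 -> [16, -7, 33, 11, 8]
8. SWAP -> [16, -7, 33, 8, 11]
9. PUSH -61 -> [16, -7, 33, 8, 11, -61]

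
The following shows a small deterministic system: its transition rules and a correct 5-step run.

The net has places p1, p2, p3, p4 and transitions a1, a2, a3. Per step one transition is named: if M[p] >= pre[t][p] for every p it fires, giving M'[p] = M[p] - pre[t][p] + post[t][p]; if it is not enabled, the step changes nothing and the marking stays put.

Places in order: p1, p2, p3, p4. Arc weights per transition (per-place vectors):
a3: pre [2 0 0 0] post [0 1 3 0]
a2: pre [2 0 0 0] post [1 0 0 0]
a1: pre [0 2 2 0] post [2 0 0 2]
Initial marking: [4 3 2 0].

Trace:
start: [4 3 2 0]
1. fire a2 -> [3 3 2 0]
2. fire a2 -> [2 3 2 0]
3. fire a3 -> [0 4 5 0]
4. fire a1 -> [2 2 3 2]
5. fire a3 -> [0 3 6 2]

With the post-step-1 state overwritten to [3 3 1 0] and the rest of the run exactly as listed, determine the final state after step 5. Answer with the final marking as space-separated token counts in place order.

state after step 1 := [3 3 1 0]
2. fire a2 -> [2 3 1 0]
3. fire a3 -> [0 4 4 0]
4. fire a1 -> [2 2 2 2]
5. fire a3 -> [0 3 5 2]

0 3 5 2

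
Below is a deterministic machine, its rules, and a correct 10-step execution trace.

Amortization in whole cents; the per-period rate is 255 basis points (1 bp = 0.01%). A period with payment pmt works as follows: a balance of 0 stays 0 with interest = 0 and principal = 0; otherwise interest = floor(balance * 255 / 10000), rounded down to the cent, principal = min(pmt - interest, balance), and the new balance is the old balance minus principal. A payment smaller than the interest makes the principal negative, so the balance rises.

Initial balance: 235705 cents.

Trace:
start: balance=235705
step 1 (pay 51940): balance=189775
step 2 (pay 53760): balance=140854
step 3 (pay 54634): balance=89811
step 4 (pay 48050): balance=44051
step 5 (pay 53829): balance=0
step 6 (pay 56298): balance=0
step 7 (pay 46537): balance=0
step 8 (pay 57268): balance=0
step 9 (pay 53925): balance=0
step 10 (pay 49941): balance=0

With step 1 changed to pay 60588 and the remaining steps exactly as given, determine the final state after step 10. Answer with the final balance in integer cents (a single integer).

(re-executing from step 1 with the substitution; state before step 1: balance=235705)
step 1 (pay 60588): balance=181127
step 2 (pay 53760): balance=131985
step 3 (pay 54634): balance=80716
step 4 (pay 48050): balance=34724
step 5 (pay 53829): balance=0
step 6 (pay 56298): balance=0
step 7 (pay 46537): balance=0
step 8 (pay 57268): balance=0
step 9 (pay 53925): balance=0
step 10 (pay 49941): balance=0

0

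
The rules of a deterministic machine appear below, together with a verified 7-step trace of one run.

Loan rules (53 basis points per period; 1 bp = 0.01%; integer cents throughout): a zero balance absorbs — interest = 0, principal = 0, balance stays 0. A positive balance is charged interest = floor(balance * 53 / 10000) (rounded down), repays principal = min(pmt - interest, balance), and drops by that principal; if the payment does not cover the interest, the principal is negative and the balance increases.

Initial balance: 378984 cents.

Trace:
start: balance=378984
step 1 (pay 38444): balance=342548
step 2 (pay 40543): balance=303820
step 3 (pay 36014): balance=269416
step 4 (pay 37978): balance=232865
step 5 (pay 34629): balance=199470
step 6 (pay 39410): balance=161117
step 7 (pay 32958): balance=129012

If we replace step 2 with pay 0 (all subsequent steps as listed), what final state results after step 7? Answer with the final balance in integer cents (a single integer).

(re-executing from step 2 with the substitution; state before step 2: balance=342548)
step 2 (pay 0): balance=344363
step 3 (pay 36014): balance=310174
step 4 (pay 37978): balance=273839
step 5 (pay 34629): balance=240661
step 6 (pay 39410): balance=202526
step 7 (pay 32958): balance=170641

170641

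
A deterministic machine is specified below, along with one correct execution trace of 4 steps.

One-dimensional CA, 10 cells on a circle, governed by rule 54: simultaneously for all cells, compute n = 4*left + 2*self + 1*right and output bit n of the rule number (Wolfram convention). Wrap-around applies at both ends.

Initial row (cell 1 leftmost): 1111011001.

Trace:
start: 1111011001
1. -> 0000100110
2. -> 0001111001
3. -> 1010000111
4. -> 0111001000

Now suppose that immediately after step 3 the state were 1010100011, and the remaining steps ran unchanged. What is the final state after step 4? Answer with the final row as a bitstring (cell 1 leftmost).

0111110100

state after step 3 := 1010100011
4. -> 0111110100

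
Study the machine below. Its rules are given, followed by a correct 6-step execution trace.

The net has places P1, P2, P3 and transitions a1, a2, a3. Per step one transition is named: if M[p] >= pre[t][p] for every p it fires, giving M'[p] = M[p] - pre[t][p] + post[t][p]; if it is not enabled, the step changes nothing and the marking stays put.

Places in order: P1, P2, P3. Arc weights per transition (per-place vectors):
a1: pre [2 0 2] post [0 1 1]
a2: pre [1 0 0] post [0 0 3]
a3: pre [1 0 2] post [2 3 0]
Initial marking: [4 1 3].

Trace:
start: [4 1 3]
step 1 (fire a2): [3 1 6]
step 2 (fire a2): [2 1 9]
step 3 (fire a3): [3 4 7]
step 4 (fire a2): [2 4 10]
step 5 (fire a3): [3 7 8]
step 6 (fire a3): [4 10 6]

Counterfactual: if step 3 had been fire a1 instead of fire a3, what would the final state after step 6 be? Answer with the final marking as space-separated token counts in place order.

(re-executing from step 3 with the substitution; state before step 3: [2 1 9])
step 3 (fire a1): [0 2 8]
step 4 (fire a2): [0 2 8]
step 5 (fire a3): [0 2 8]
step 6 (fire a3): [0 2 8]

0 2 8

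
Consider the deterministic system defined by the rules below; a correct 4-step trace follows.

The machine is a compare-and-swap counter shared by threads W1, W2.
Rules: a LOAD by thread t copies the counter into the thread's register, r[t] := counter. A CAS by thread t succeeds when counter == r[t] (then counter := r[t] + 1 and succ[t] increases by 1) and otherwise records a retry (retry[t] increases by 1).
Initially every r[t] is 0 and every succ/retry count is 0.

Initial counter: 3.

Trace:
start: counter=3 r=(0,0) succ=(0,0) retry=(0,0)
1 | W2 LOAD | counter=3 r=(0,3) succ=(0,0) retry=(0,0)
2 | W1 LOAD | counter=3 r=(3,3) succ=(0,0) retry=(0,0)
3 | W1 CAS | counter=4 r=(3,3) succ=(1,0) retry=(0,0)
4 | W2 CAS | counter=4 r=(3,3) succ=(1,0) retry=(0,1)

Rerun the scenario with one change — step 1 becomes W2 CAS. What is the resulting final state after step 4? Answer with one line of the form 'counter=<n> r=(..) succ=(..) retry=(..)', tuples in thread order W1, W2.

counter=4 r=(3,0) succ=(1,0) retry=(0,2)

(re-executing from step 1 with the substitution; state before step 1: counter=3 r=(0,0) succ=(0,0) retry=(0,0))
1 | W2 CAS | counter=3 r=(0,0) succ=(0,0) retry=(0,1)
2 | W1 LOAD | counter=3 r=(3,0) succ=(0,0) retry=(0,1)
3 | W1 CAS | counter=4 r=(3,0) succ=(1,0) retry=(0,1)
4 | W2 CAS | counter=4 r=(3,0) succ=(1,0) retry=(0,2)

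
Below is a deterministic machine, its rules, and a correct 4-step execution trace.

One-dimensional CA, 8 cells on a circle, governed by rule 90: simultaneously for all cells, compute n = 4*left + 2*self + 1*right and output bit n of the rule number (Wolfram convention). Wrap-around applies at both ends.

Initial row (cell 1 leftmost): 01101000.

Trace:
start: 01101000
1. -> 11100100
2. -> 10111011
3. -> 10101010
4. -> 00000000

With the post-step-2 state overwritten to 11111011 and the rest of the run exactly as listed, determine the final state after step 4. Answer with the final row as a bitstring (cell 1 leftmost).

00010001

state after step 2 := 11111011
3. -> 00001010
4. -> 00010001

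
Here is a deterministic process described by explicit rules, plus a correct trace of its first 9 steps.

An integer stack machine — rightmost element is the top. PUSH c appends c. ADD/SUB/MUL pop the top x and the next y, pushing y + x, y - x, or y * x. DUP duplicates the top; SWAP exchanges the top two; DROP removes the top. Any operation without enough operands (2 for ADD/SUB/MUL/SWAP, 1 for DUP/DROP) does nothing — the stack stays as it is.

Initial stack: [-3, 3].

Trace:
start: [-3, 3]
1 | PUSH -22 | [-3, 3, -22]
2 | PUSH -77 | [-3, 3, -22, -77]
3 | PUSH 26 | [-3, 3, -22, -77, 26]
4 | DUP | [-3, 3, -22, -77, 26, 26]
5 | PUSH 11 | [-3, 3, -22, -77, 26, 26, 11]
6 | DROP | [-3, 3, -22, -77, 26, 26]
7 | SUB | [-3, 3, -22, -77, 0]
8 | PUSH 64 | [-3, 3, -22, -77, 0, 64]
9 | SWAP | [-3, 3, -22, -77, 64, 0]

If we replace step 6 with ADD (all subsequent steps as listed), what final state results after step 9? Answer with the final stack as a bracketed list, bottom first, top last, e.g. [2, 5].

(re-executing from step 6 with the substitution; state before step 6: [-3, 3, -22, -77, 26, 26, 11])
6 | ADD | [-3, 3, -22, -77, 26, 37]
7 | SUB | [-3, 3, -22, -77, -11]
8 | PUSH 64 | [-3, 3, -22, -77, -11, 64]
9 | SWAP | [-3, 3, -22, -77, 64, -11]

[-3, 3, -22, -77, 64, -11]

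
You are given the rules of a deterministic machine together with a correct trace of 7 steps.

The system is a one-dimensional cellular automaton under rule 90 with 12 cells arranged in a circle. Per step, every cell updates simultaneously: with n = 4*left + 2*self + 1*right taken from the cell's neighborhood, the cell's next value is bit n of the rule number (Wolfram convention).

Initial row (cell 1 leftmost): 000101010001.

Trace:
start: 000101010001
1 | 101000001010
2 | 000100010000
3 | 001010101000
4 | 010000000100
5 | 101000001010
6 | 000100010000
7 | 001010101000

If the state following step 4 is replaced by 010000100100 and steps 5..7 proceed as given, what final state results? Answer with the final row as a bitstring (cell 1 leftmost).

001111111100

state after step 4 := 010000100100
5 | 101001011010
6 | 000110011000
7 | 001111111100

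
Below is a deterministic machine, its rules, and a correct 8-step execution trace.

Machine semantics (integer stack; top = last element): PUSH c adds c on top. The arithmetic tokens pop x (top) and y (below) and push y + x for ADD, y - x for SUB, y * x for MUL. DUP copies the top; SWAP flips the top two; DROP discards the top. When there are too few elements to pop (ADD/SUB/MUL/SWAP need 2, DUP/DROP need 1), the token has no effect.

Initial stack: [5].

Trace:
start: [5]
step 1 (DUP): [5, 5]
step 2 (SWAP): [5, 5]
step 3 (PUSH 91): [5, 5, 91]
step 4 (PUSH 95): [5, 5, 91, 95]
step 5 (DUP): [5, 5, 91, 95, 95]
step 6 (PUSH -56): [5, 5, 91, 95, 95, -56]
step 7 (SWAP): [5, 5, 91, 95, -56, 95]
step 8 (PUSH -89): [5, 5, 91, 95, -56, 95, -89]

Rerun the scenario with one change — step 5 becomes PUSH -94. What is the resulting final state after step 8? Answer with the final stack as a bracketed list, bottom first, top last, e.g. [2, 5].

(re-executing from step 5 with the substitution; state before step 5: [5, 5, 91, 95])
step 5 (PUSH -94): [5, 5, 91, 95, -94]
step 6 (PUSH -56): [5, 5, 91, 95, -94, -56]
step 7 (SWAP): [5, 5, 91, 95, -56, -94]
step 8 (PUSH -89): [5, 5, 91, 95, -56, -94, -89]

[5, 5, 91, 95, -56, -94, -89]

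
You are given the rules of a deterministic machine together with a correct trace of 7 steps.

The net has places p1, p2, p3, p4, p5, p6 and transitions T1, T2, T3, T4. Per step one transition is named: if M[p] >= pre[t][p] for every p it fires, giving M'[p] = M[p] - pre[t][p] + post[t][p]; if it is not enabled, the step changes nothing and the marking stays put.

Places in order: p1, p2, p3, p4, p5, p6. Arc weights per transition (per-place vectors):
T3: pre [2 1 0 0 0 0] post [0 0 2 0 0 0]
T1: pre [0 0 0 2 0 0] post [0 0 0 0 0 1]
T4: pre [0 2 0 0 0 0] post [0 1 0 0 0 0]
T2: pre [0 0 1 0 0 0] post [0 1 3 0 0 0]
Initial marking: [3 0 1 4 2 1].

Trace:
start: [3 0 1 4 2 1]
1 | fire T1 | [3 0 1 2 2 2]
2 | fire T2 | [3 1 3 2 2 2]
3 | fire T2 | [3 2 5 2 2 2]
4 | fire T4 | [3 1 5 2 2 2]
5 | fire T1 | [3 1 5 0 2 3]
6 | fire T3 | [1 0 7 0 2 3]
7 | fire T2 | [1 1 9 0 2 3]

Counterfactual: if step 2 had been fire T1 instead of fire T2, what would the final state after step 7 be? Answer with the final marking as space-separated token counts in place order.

(re-executing from step 2 with the substitution; state before step 2: [3 0 1 2 2 2])
2 | fire T1 | [3 0 1 0 2 3]
3 | fire T2 | [3 1 3 0 2 3]
4 | fire T4 | [3 1 3 0 2 3]
5 | fire T1 | [3 1 3 0 2 3]
6 | fire T3 | [1 0 5 0 2 3]
7 | fire T2 | [1 1 7 0 2 3]

1 1 7 0 2 3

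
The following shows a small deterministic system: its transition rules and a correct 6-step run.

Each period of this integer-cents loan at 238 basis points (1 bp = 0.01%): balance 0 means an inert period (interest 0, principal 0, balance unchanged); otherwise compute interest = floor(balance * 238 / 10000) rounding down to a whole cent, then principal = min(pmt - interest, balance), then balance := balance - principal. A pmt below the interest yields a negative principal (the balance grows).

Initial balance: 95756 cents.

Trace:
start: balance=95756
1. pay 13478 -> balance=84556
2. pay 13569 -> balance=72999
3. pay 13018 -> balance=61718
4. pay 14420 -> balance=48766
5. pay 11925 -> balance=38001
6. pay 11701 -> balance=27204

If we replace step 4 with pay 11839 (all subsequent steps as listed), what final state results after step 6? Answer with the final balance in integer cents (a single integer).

(re-executing from step 4 with the substitution; state before step 4: balance=61718)
4. pay 11839 -> balance=51347
5. pay 11925 -> balance=40644
6. pay 11701 -> balance=29910

29910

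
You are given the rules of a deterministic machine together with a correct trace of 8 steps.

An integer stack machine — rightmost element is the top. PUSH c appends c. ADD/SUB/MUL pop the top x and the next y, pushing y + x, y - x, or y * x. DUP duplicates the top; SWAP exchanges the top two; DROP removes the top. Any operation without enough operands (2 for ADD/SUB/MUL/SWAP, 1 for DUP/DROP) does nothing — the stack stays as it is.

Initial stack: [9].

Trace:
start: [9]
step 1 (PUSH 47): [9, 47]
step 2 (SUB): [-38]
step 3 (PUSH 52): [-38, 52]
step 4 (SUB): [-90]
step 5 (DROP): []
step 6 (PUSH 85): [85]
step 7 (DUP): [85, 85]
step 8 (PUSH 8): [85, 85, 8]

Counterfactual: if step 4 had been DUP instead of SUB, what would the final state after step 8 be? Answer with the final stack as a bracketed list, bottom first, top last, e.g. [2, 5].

[-38, 52, 85, 85, 8]

(re-executing from step 4 with the substitution; state before step 4: [-38, 52])
step 4 (DUP): [-38, 52, 52]
step 5 (DROP): [-38, 52]
step 6 (PUSH 85): [-38, 52, 85]
step 7 (DUP): [-38, 52, 85, 85]
step 8 (PUSH 8): [-38, 52, 85, 85, 8]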